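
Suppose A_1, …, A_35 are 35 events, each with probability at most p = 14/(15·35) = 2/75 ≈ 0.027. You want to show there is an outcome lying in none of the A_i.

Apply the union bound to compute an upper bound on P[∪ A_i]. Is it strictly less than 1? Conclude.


Union bound: P[∪_{i=1}^{35} A_i] ≤ Σ_i P[A_i] ≤ 35·p = 35·(2/75) = 14/15.
Numerically: 14/15 ≈ 0.933.
Is 14/15 < 1? YES.
Since P[∪ A_i] ≤ 14/15 < 1, the complement has P[∩ A_i^c] ≥ 1 − 14/15 = 1/15 > 0, so some outcome avoids every A_i.

35·p = 14/15 ≈ 0.933; existence CERTIFIED by the union bound.


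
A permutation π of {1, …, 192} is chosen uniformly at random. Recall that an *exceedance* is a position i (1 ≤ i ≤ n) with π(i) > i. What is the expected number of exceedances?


Write X = Σ_{i=1}^{192} X_i, where X_i = 1_{π(i) > i}.
For each fixed i, π(i) is uniform over {1, …, 192} (marginal of a uniform permutation), so P[π(i) > i] = (n − i)/n. Summing: Σ_{i=1}^{192} (n − i)/n = (0 + 1 + … + 191)/192 = 192(192 − 1)/(2·192) = (192 − 1)/2.
Hence E[X] = Σ_{i=1}^{192} (192 − i)/192 = 191/2 ≈ 95.500000.

E[X] = 191/2 = 95.500000.


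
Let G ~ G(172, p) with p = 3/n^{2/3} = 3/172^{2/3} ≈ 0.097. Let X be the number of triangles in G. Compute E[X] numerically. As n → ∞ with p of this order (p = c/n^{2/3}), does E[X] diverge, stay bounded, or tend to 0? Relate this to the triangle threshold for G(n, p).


Number of potential triangles: C(172, 3) = 833340.
Each occurs with probability p³ ≈ (0.097)³ ≈ 9.126555e-04.
By linearity: E[X] = C(172, 3)·p³ ≈ 833340 · 9.126555e-04 ≈ 760.5523.
Since α = 2/3 < 1, p = c/n^{2/3} ≫ 1/n is above the triangle threshold p ~ 1/n. Asymptotically E[X] ~ (c³/6)·n^{3(1−α)} = (3³/6)·n^{1} → ∞; triangles are abundant w.h.p.

E[X] ≈ 760.5523; in regime p = Θ(1/n^{2/3}) E[X] diverges (above the triangle threshold p ~ 1/n).


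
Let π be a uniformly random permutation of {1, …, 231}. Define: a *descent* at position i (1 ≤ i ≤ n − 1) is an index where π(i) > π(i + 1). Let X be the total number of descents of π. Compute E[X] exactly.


Write X = Σ X_I over i = 1, …, 230, with X_I the indicator of one descent.
There are 230 indicators.
For each fixed i, the pair (π(i), π(i+1)) is a uniformly random ordered pair of distinct values from {1, …, 231}; by symmetry P[π(i) > π(i+1)] = 1/2.
By linearity: E[X] = 230 · (1/2) = (231 − 1) · (1/2) = 115 ≈ 115.000.

E[X] = 115 = 115.000.


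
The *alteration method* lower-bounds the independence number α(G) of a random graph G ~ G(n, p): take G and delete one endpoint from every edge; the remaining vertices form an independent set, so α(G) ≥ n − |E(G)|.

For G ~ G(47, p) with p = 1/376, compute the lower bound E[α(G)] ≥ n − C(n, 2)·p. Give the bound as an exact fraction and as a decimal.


E[|E(G)|] = C(47, 2)·p = 1081 · (1/376) = 23/8.
E[α(G)] ≥ n − E[|E(G)|] = 47 − 23/8 = 353/8.
Numerically: ≈ 44.125000.
(This is only a lower bound; the true E[α(G)] may be larger.)

E[α(G)] ≥ 353/8 ≈ 44.125000.


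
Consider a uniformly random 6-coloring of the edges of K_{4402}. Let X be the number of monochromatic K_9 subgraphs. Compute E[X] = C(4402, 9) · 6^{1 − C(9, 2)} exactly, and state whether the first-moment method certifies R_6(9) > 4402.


E[X] = C(4402, 9) · 6^{1 − 36} = 1696419745356657449393393700 · 6^{−35} = 1696419745356657449393393700/1719070799748422591028658176.
As a reduced fraction: E[X] = 141368312113054787449449475/143255899979035215919054848 ≈ 0.9868.
Is E[X] < 1? YES.
Since E[X] < 1, there exists a 6-coloring of K_{4402} with no monochromatic K_9; hence R_6(9) > 4402.

E[X] = 141368312113054787449449475/143255899979035215919054848 ≈ 0.9868; E[X] < 1, so R_6(9) > 4402.


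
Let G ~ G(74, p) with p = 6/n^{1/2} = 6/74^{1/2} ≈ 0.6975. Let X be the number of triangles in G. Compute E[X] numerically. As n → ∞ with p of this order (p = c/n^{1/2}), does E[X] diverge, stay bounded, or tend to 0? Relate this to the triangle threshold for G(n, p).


Number of potential triangles: C(74, 3) = 64824.
Each occurs with probability p³ ≈ (0.6975)³ ≈ 3.393174e-01.
By linearity: E[X] = C(74, 3)·p³ ≈ 64824 · 3.393174e-01 ≈ 21995.9132.
Since α = 1/2 < 1, p = c/n^{1/2} ≫ 1/n is above the triangle threshold p ~ 1/n. Asymptotically E[X] ~ (c³/6)·n^{3(1−α)} = (6³/6)·n^{1.5} → ∞; triangles are abundant w.h.p.

E[X] ≈ 21995.9132; in regime p = Θ(1/n^{1/2}) E[X] diverges (above the triangle threshold p ~ 1/n).


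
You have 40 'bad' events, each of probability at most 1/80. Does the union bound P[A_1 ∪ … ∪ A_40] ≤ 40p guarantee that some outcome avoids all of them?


Union bound: P[∪_{i=1}^{40} A_i] ≤ Σ_i P[A_i] ≤ 40·p = 40·(1/80) = 1/2.
Numerically: 1/2 ≈ 0.500.
Is 1/2 < 1? YES.
Since P[∪ A_i] ≤ 1/2 < 1, the complement has P[∩ A_i^c] ≥ 1 − 1/2 = 1/2 > 0, so some outcome avoids every A_i.

40·p = 1/2 ≈ 0.500; existence CERTIFIED by the union bound.


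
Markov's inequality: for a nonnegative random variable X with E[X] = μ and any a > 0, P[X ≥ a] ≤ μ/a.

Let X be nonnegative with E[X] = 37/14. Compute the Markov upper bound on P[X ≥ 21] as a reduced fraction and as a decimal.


μ = E[X] = 37/14, a = 21.
Markov: P[X ≥ 21] ≤ μ/a = (37/14)/21 = 37/294.
Numerically: ≈ 0.12585.
(Since a = 21 > μ = 2.64286, the bound 37/294 is < 1 and informative.)

P[X ≥ 21] ≤ 37/294 ≈ 0.12585.


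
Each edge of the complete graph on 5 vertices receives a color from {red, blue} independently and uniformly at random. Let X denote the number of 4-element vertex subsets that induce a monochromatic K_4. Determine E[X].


Let X = Σ_S X_S over the C(5, 4) = 5 subsets S of size 4, where X_S = 1 if the K_4 on S is monochromatic.
For a fixed S, the K_4 on S has C(4, 2) = 6 edges. P[all 6 edges red] = (1/2)^6, and likewise for blue, so P[monochromatic] = 2·(1/2)^6 = 2^{1 − 6} = 1/32.
Summing: E[X] = C(5, 4) · 2^{1 − 6} = 5 · 1/32 = 5/32.
Numerically: E[X] ≈ 0.15625.

E[X] = C(5,4)·2^(1−C(4,2)) = 5/32 ≈ 0.15625.


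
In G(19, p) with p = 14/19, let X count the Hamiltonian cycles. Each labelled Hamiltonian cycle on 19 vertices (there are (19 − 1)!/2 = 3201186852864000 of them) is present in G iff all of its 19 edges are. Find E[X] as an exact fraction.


K_19 has (19 − 1)!/2 = 3201186852864000 labelled Hamiltonian cycles.
For each such Hamiltonian cycle H, let X_H = 1 if all 19 edges of H are present in G. Then P[X_H = 1] = p^{19} = (14/19)^{19} = 5976303958948914397184/1978419655660313589123979.
By linearity of expectation: E[X] = Σ_H E[X_H] = 3201186852864000 · p^{19} = 3201186852864000 · 5976303958948914397184/1978419655660313589123979 = 19131265662106339128470788663934976000/1978419655660313589123979.
Numerically: E[X] ≈ 9.67e+12.

E[X] = 3201186852864000 · (14/19)^{19} = 19131265662106339128470788663934976000/1978419655660313589123979 ≈ 9.67e+12.


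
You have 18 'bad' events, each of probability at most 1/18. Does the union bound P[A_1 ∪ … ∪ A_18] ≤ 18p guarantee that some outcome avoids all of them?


Union bound: P[∪_{i=1}^{18} A_i] ≤ Σ_i P[A_i] ≤ 18·p = 18·(1/18) = 1.
Numerically: 1 ≈ 1.0000000.
Is 1 < 1? NO.
Since the bound 1 is ≥ 1, the union bound is uninformative here; it does NOT by itself certify existence.

18·p = 1 ≈ 1.0000000; existence NOT certified by the union bound.


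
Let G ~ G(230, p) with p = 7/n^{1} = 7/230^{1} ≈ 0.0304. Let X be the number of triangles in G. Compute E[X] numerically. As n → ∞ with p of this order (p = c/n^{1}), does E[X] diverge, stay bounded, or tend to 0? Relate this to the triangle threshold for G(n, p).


Number of potential triangles: C(230, 3) = 2001460.
Each occurs with probability p³ ≈ (0.0304)³ ≈ 2.81910e-05.
By linearity: E[X] = C(230, 3)·p³ ≈ 2001460 · 2.81910e-05 ≈ 56.423.
Here α = 1, so p = 7/n is exactly at the triangle threshold p ~ 1/n. Asymptotically E[X] → c³/6 = 7³/6 = 343/6 ≈ 57.167, a bounded constant. In this regime the triangle count is asymptotically Poisson(c³/6).

E[X] ≈ 56.423; in regime p = Θ(1/n^{1}) E[X] stays bounded (at the triangle threshold p ~ 1/n).


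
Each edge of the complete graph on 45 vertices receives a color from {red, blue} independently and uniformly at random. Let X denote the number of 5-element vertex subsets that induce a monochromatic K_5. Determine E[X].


Let X = Σ_S X_S over the C(45, 5) = 1221759 subsets S of size 5, where X_S = 1 if the K_5 on S is monochromatic.
For a fixed S, the K_5 on S has C(5, 2) = 10 edges. P[all 10 edges red] = (1/2)^10, and likewise for blue, so P[monochromatic] = 2·(1/2)^10 = 2^{1 − 10} = 1/512.
By linearity of expectation: E[X] = C(45, 5) · 2^{1 − 10} = 1221759 · 1/512 = 1221759/512.
Numerically: E[X] ≈ 2386.248.

E[X] = C(45,5)·2^(1−C(5,2)) = 1221759/512 ≈ 2386.248.


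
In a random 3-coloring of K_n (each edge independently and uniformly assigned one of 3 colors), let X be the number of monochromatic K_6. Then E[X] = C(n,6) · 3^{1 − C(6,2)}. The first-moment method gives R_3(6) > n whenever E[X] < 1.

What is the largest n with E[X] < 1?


We need C(n, 6) · 3^{1 − 15} < 1, i.e. C(n, 6) < 3^{15 − 1} = 4782969.
Check values of n near the boundary:
  n = 39: C(39, 6) = 3262623; 3262623 < 4782969? YES
  n = 40: C(40, 6) = 3838380; 3838380 < 4782969? YES
  n = 41: C(41, 6) = 4496388; 4496388 < 4782969? YES
  n = 42: C(42, 6) = 5245786; 5245786 < 4782969? NO
The largest n with C(n, 6) < 4782969 is n = 41 (where E[X] = 1498796/1594323 ≈ 0.9401). Hence R_3(6) > 41, i.e. R_3(6) ≥ 42.

Largest n = 41; hence R_3(6) > 41.


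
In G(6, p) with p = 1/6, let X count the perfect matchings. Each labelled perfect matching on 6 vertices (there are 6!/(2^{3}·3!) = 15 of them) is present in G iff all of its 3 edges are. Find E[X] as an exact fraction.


K_6 has 6!/(2^{3}·3!) = 15 labelled perfect matchings.
For each such perfect matching H, let X_H = 1 if all 3 edges of H are present in G. Then P[X_H = 1] = p^{3} = (1/6)^{3} = 1/216.
Summing the indicators: E[X] = Σ_H E[X_H] = 15 · p^{3} = 15 · 1/216 = 5/72.
Numerically: E[X] ≈ 0.06944.

E[X] = 15 · (1/6)^{3} = 5/72 ≈ 0.06944.


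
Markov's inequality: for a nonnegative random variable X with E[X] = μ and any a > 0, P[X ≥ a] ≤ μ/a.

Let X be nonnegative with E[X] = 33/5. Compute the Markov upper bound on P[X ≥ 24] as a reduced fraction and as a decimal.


μ = E[X] = 33/5, a = 24.
Markov: P[X ≥ 24] ≤ μ/a = (33/5)/24 = 11/40.
Numerically: ≈ 0.2750.
(Since a = 24 > μ = 6.6000, the bound 11/40 is < 1 and informative.)

P[X ≥ 24] ≤ 11/40 ≈ 0.2750.


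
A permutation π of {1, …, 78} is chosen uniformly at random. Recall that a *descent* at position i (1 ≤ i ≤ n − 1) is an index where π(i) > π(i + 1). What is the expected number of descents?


Write X = Σ X_I over i = 1, …, 77, with X_I the indicator of one descent.
There are 77 indicators.
For each fixed i, the pair (π(i), π(i+1)) is a uniformly random ordered pair of distinct values from {1, …, 78}; by symmetry P[π(i) > π(i+1)] = 1/2.
By linearity: E[X] = 77 · (1/2) = (78 − 1) · (1/2) = 77/2 ≈ 38.500000.

E[X] = 77/2 = 38.500000.


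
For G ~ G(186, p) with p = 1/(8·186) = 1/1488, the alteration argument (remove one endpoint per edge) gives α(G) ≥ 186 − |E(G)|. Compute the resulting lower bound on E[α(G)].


E[|E(G)|] = C(186, 2)·p = 17205 · (1/1488) = 185/16.
E[α(G)] ≥ n − E[|E(G)|] = 186 − 185/16 = 2791/16.
Numerically: ≈ 174.4375.
(This is only a lower bound; the true E[α(G)] may be larger.)

E[α(G)] ≥ 2791/16 ≈ 174.4375.


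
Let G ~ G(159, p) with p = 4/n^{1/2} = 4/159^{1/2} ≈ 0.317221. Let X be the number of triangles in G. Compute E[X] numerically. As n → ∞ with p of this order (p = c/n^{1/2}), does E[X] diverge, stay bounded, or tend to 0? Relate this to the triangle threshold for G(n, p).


Number of potential triangles: C(159, 3) = 657359.
Each occurs with probability p³ ≈ (0.317221)³ ≈ 3.19215733e-02.
By linearity: E[X] = C(159, 3)·p³ ≈ 657359 · 3.19215733e-02 ≈ 20983.933478.
Since α = 1/2 < 1, p = c/n^{1/2} ≫ 1/n is above the triangle threshold p ~ 1/n. Asymptotically E[X] ~ (c³/6)·n^{3(1−α)} = (4³/6)·n^{1.5} → ∞; triangles are abundant w.h.p.

E[X] ≈ 20983.933478; in regime p = Θ(1/n^{1/2}) E[X] diverges (above the triangle threshold p ~ 1/n).


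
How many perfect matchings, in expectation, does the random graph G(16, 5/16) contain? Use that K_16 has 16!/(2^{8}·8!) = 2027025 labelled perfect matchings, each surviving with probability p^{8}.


K_16 has 16!/(2^{8}·8!) = 2027025 labelled perfect matchings.
For each such perfect matching H, let X_H = 1 if all 8 edges of H are present in G. Then P[X_H = 1] = p^{8} = (5/16)^{8} = 390625/4294967296.
Summing the indicators: E[X] = Σ_H E[X_H] = 2027025 · p^{8} = 2027025 · 390625/4294967296 = 791806640625/4294967296.
Numerically: E[X] ≈ 184.357.

E[X] = 2027025 · (5/16)^{8} = 791806640625/4294967296 ≈ 184.357.


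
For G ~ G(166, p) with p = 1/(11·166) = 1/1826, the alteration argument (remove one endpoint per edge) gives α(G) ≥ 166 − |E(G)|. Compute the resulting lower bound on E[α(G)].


E[|E(G)|] = C(166, 2)·p = 13695 · (1/1826) = 15/2.
E[α(G)] ≥ n − E[|E(G)|] = 166 − 15/2 = 317/2.
Numerically: ≈ 158.500000.
(This is only a lower bound; the true E[α(G)] may be larger.)

E[α(G)] ≥ 317/2 ≈ 158.500000.


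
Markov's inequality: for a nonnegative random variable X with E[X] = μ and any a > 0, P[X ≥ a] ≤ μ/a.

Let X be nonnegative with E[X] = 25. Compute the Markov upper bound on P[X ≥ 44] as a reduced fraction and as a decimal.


μ = E[X] = 25, a = 44.
Markov: P[X ≥ 44] ≤ μ/a = (25)/44 = 25/44.
Numerically: ≈ 0.568182.
(Since a = 44 > μ = 25.000000, the bound 25/44 is < 1 and informative.)

P[X ≥ 44] ≤ 25/44 ≈ 0.568182.


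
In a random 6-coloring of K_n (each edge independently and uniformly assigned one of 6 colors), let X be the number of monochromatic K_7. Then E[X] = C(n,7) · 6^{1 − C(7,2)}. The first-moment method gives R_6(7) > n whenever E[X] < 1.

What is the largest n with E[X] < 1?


We need C(n, 7) · 6^{1 − 21} < 1, i.e. C(n, 7) < 6^{21 − 1} = 3656158440062976.
Check values of n near the boundary:
  n = 564: C(564, 7) = 3469685994423792; 3469685994423792 < 3656158440062976? YES
  n = 565: C(565, 7) = 3513212521235560; 3513212521235560 < 3656158440062976? YES
  n = 566: C(566, 7) = 3557206237959440; 3557206237959440 < 3656158440062976? YES
  n = 567: C(567, 7) = 3601671315933933; 3601671315933933 < 3656158440062976? YES
  n = 568: C(568, 7) = 3646611956239704; 3646611956239704 < 3656158440062976? YES
  n = 569: C(569, 7) = 3692032389858348; 3692032389858348 < 3656158440062976? NO
  n = 570: C(570, 7) = 3737936877831720; 3737936877831720 < 3656158440062976? NO
The largest n with C(n, 7) < 3656158440062976 is n = 568 (where E[X] = 16882462760369/16926659444736 ≈ 0.997). Hence R_6(7) > 568, i.e. R_6(7) ≥ 569.

Largest n = 568; hence R_6(7) > 568.


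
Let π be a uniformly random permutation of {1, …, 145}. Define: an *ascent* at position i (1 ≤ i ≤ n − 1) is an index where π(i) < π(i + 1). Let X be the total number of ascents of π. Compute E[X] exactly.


Write X = Σ X_I over i = 1, …, 144, with X_I the indicator of one ascent.
There are 144 indicators.
For each fixed i, the pair (π(i), π(i+1)) is a uniformly random ordered pair of distinct values from {1, …, 145}; by symmetry P[π(i) < π(i+1)] = 1/2.
By linearity: E[X] = 144 · (1/2) = (145 − 1) · (1/2) = 72 ≈ 72.00000.

E[X] = 72 = 72.00000.


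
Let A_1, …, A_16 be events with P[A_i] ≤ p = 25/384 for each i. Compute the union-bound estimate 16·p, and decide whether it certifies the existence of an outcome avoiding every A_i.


Union bound: P[∪_{i=1}^{16} A_i] ≤ Σ_i P[A_i] ≤ 16·p = 16·(25/384) = 25/24.
Numerically: 25/24 ≈ 1.0416667.
Is 25/24 < 1? NO.
Since the bound 25/24 is ≥ 1, the union bound is uninformative here; it does NOT by itself certify existence.

16·p = 25/24 ≈ 1.0416667; existence NOT certified by the union bound.


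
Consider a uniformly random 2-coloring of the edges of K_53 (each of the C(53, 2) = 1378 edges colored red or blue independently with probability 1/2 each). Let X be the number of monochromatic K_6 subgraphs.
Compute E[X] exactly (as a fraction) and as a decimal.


Let X = Σ_S X_S over the C(53, 6) = 22957480 subsets S of size 6, where X_S = 1 if the K_6 on S is monochromatic.
For a fixed S, the K_6 on S has C(6, 2) = 15 edges. P[all 15 edges red] = (1/2)^15, and likewise for blue, so P[monochromatic] = 2·(1/2)^15 = 2^{1 − 15} = 1/16384.
By linearity: E[X] = C(53, 6) · 2^{1 − 15} = 22957480 · 1/16384 = 2869685/2048.
Numerically: E[X] ≈ 1401.213.

E[X] = C(53,6)·2^(1−C(6,2)) = 2869685/2048 ≈ 1401.213.


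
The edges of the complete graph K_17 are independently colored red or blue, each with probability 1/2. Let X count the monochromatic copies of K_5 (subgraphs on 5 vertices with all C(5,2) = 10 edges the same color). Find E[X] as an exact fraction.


Let X = Σ_S X_S over the C(17, 5) = 6188 subsets S of size 5, where X_S = 1 if the K_5 on S is monochromatic.
For a fixed S, the K_5 on S has C(5, 2) = 10 edges. P[all 10 edges red] = (1/2)^10, and likewise for blue, so P[monochromatic] = 2·(1/2)^10 = 2^{1 − 10} = 1/512.
By linearity of expectation: E[X] = C(17, 5) · 2^{1 − 10} = 6188 · 1/512 = 1547/128.
Numerically: E[X] ≈ 12.085938.

E[X] = C(17,5)·2^(1−C(5,2)) = 1547/128 ≈ 12.085938.


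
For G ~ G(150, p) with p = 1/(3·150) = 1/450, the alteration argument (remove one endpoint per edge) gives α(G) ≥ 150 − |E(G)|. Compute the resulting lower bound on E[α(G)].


E[|E(G)|] = C(150, 2)·p = 11175 · (1/450) = 149/6.
E[α(G)] ≥ n − E[|E(G)|] = 150 − 149/6 = 751/6.
Numerically: ≈ 125.16667.
(This is only a lower bound; the true E[α(G)] may be larger.)

E[α(G)] ≥ 751/6 ≈ 125.16667.


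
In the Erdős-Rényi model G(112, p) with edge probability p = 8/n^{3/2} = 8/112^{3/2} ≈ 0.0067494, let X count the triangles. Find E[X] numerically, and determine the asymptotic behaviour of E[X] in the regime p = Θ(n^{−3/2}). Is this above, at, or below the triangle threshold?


Number of potential triangles: C(112, 3) = 227920.
Each occurs with probability p³ ≈ (0.0067494)³ ≈ 3.0746017e-07.
By linearity: E[X] = C(112, 3)·p³ ≈ 227920 · 3.0746017e-07 ≈ 0.07008.
Since α = 3/2 > 1, p = c/n^{3/2} = o(1/n) is below the triangle threshold p ~ 1/n. Asymptotically E[X] ~ (c³/6)·n^{3(1−α)} = (8³/6)·n^{-1.5} → 0, so by Markov's inequality G has no triangles w.h.p.

E[X] ≈ 0.07008; in regime p = Θ(1/n^{3/2}) E[X] tends to 0 (below the triangle threshold p ~ 1/n).


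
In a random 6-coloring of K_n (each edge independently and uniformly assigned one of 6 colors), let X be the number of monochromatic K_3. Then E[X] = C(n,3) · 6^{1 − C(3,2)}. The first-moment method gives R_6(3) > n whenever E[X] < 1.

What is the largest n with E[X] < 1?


We need C(n, 3) · 6^{1 − 3} < 1, i.e. C(n, 3) < 6^{3 − 1} = 36.
Check values of n near the boundary:
  n = 3: C(3, 3) = 1; 1 < 36? YES
  n = 4: C(4, 3) = 4; 4 < 36? YES
  n = 5: C(5, 3) = 10; 10 < 36? YES
  n = 6: C(6, 3) = 20; 20 < 36? YES
  n = 7: C(7, 3) = 35; 35 < 36? YES
  n = 8: C(8, 3) = 56; 56 < 36? NO
  n = 9: C(9, 3) = 84; 84 < 36? NO
The largest n with C(n, 3) < 36 is n = 7 (where E[X] = 35/36 ≈ 0.9722222). Hence R_6(3) > 7, i.e. R_6(3) ≥ 8.

Largest n = 7; hence R_6(3) > 7.


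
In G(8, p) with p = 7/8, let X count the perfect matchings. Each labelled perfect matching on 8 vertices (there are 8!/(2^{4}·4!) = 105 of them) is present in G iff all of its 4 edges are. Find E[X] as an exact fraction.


K_8 has 8!/(2^{4}·4!) = 105 labelled perfect matchings.
For each such perfect matching H, let X_H = 1 if all 4 edges of H are present in G. Then P[X_H = 1] = p^{4} = (7/8)^{4} = 2401/4096.
Summing the indicators: E[X] = Σ_H E[X_H] = 105 · p^{4} = 105 · 2401/4096 = 252105/4096.
Numerically: E[X] ≈ 61.5.

E[X] = 105 · (7/8)^{4} = 252105/4096 ≈ 61.5.


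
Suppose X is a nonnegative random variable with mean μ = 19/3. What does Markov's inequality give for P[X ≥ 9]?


μ = E[X] = 19/3, a = 9.
Markov: P[X ≥ 9] ≤ μ/a = (19/3)/9 = 19/27.
Numerically: ≈ 0.703704.
(Since a = 9 > μ = 6.333333, the bound 19/27 is < 1 and informative.)

P[X ≥ 9] ≤ 19/27 ≈ 0.703704.


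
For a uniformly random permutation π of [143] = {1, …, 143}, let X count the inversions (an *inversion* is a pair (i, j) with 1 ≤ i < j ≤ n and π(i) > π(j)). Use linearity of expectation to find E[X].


Write X = Σ X_I over the C(143, 2) = 10153 pairs i < j, with X_I the indicator of one inversion.
There are 10153 indicators.
For each fixed pair i < j, the values π(i) and π(j) are two distinct elements of {1, …, 143} in uniformly random order; by symmetry P[π(i) > π(j)] = 1/2.
By linearity: E[X] = 10153 · (1/2) = C(143, 2) · (1/2) = 10153/2 = 10153/2 ≈ 5076.500000.

E[X] = 10153/2 = 5076.500000.


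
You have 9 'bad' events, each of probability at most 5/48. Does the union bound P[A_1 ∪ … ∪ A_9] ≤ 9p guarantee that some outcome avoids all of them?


Union bound: P[∪_{i=1}^{9} A_i] ≤ Σ_i P[A_i] ≤ 9·p = 9·(5/48) = 15/16.
Numerically: 15/16 ≈ 0.937500.
Is 15/16 < 1? YES.
Since P[∪ A_i] ≤ 15/16 < 1, the complement has P[∩ A_i^c] ≥ 1 − 15/16 = 1/16 > 0, so some outcome avoids every A_i.

9·p = 15/16 ≈ 0.937500; existence CERTIFIED by the union bound.


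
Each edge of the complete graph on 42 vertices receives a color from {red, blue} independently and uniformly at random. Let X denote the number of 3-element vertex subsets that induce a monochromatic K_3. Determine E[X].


Let X = Σ_S X_S over the C(42, 3) = 11480 subsets S of size 3, where X_S = 1 if the K_3 on S is monochromatic.
For a fixed S, the K_3 on S has C(3, 2) = 3 edges. P[all 3 edges red] = (1/2)^3, and likewise for blue, so P[monochromatic] = 2·(1/2)^3 = 2^{1 − 3} = 1/4.
Summing: E[X] = C(42, 3) · 2^{1 − 3} = 11480 · 1/4 = 2870.
Numerically: E[X] ≈ 2870.00000.

E[X] = C(42,3)·2^(1−C(3,2)) = 2870 ≈ 2870.00000.


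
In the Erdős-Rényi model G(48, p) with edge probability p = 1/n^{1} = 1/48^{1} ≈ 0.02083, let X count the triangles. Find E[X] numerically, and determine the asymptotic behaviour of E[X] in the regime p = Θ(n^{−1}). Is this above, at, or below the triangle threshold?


Number of potential triangles: C(48, 3) = 17296.
Each occurs with probability p³ ≈ (0.02083)³ ≈ 9.042245e-06.
By linearity: E[X] = C(48, 3)·p³ ≈ 17296 · 9.042245e-06 ≈ 0.1564.
Here α = 1, so p = 1/n is exactly at the triangle threshold p ~ 1/n. Asymptotically E[X] → c³/6 = 1³/6 = 1/6 ≈ 0.1667, a bounded constant. In this regime the triangle count is asymptotically Poisson(c³/6).

E[X] ≈ 0.1564; in regime p = Θ(1/n^{1}) E[X] stays bounded (at the triangle threshold p ~ 1/n).


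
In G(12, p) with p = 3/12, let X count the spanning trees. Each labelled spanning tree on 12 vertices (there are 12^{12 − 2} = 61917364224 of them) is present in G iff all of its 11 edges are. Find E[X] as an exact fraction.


K_12 has 12^{12 − 2} = 61917364224 labelled spanning trees.
For each such spanning tree H, let X_H = 1 if all 11 edges of H are present in G. Then P[X_H = 1] = p^{11} = (1/4)^{11} = 1/4194304.
Summing the indicators: E[X] = Σ_H E[X_H] = 61917364224 · p^{11} = 61917364224 · 1/4194304 = 59049/4.
Numerically: E[X] ≈ 1.476e+04.

E[X] = 61917364224 · (1/4)^{11} = 59049/4 ≈ 1.476e+04.


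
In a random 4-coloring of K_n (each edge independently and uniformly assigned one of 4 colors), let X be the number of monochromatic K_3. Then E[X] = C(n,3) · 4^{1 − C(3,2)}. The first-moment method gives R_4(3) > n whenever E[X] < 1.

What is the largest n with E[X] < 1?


We need C(n, 3) · 4^{1 − 3} < 1, i.e. C(n, 3) < 4^{3 − 1} = 16.
Check values of n near the boundary:
  n = 4: C(4, 3) = 4; 4 < 16? YES
  n = 5: C(5, 3) = 10; 10 < 16? YES
  n = 6: C(6, 3) = 20; 20 < 16? NO
  n = 7: C(7, 3) = 35; 35 < 16? NO
The largest n with C(n, 3) < 16 is n = 5 (where E[X] = 5/8 ≈ 0.62500). Hence R_4(3) > 5, i.e. R_4(3) ≥ 6.

Largest n = 5; hence R_4(3) > 5.


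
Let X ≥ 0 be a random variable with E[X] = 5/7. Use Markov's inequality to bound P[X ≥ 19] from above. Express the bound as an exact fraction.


μ = E[X] = 5/7, a = 19.
Markov: P[X ≥ 19] ≤ μ/a = (5/7)/19 = 5/133.
Numerically: ≈ 0.0376.
(Since a = 19 > μ = 0.7143, the bound 5/133 is < 1 and informative.)

P[X ≥ 19] ≤ 5/133 ≈ 0.0376.


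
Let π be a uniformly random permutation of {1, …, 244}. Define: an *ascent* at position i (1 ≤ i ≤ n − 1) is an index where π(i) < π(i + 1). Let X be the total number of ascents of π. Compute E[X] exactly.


Write X = Σ X_I over i = 1, …, 243, with X_I the indicator of one ascent.
There are 243 indicators.
For each fixed i, the pair (π(i), π(i+1)) is a uniformly random ordered pair of distinct values from {1, …, 244}; by symmetry P[π(i) < π(i+1)] = 1/2.
By linearity: E[X] = 243 · (1/2) = (244 − 1) · (1/2) = 243/2 ≈ 121.5000.

E[X] = 243/2 = 121.5000.


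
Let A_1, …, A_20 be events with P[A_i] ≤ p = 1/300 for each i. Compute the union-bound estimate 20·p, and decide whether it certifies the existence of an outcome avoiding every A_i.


Union bound: P[∪_{i=1}^{20} A_i] ≤ Σ_i P[A_i] ≤ 20·p = 20·(1/300) = 1/15.
Numerically: 1/15 ≈ 0.06667.
Is 1/15 < 1? YES.
Since P[∪ A_i] ≤ 1/15 < 1, the complement has P[∩ A_i^c] ≥ 1 − 1/15 = 14/15 > 0, so some outcome avoids every A_i.

20·p = 1/15 ≈ 0.06667; existence CERTIFIED by the union bound.


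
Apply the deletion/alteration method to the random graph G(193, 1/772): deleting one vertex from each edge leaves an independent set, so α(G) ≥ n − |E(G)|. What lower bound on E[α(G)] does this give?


E[|E(G)|] = C(193, 2)·p = 18528 · (1/772) = 24.
E[α(G)] ≥ n − E[|E(G)|] = 193 − 24 = 169.
Numerically: ≈ 169.000.
(This is only a lower bound; the true E[α(G)] may be larger.)

E[α(G)] ≥ 169 ≈ 169.000.


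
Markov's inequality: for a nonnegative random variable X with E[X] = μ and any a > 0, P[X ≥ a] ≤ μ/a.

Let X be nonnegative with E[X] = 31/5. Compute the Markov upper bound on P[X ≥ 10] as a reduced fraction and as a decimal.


μ = E[X] = 31/5, a = 10.
Markov: P[X ≥ 10] ≤ μ/a = (31/5)/10 = 31/50.
Numerically: ≈ 0.6200.
(Since a = 10 > μ = 6.2000, the bound 31/50 is < 1 and informative.)

P[X ≥ 10] ≤ 31/50 ≈ 0.6200.


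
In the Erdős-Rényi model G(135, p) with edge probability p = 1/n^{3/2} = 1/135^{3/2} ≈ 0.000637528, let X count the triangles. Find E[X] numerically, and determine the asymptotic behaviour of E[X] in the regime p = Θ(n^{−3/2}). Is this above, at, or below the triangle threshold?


Number of potential triangles: C(135, 3) = 400995.
Each occurs with probability p³ ≈ (0.000637528)³ ≈ 2.59118274e-10.
By linearity: E[X] = C(135, 3)·p³ ≈ 400995 · 2.59118274e-10 ≈ 0.000104.
Since α = 3/2 > 1, p = c/n^{3/2} = o(1/n) is below the triangle threshold p ~ 1/n. Asymptotically E[X] ~ (c³/6)·n^{3(1−α)} = (1³/6)·n^{-1.5} → 0, so by Markov's inequality G has no triangles w.h.p.

E[X] ≈ 0.000104; in regime p = Θ(1/n^{3/2}) E[X] tends to 0 (below the triangle threshold p ~ 1/n).


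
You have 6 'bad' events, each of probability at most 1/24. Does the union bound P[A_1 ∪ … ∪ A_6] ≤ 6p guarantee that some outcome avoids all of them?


Union bound: P[∪_{i=1}^{6} A_i] ≤ Σ_i P[A_i] ≤ 6·p = 6·(1/24) = 1/4.
Numerically: 1/4 ≈ 0.250000.
Is 1/4 < 1? YES.
Since P[∪ A_i] ≤ 1/4 < 1, the complement has P[∩ A_i^c] ≥ 1 − 1/4 = 3/4 > 0, so some outcome avoids every A_i.

6·p = 1/4 ≈ 0.250000; existence CERTIFIED by the union bound.


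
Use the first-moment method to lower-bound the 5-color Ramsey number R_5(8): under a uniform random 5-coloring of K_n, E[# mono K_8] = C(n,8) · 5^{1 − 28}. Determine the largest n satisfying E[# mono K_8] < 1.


We need C(n, 8) · 5^{1 − 28} < 1, i.e. C(n, 8) < 5^{28 − 1} = 7450580596923828125.
Check values of n near the boundary:
  n = 858: C(858, 8) = 7049584530256467771; 7049584530256467771 < 7450580596923828125? YES
  n = 859: C(859, 8) = 7115855595170747139; 7115855595170747139 < 7450580596923828125? YES
  n = 860: C(860, 8) = 7182671140665308145; 7182671140665308145 < 7450580596923828125? YES
  n = 861: C(861, 8) = 7250034996615275865; 7250034996615275865 < 7450580596923828125? YES
  n = 862: C(862, 8) = 7317951015318931845; 7317951015318931845 < 7450580596923828125? YES
  n = 863: C(863, 8) = 7386423071602617757; 7386423071602617757 < 7450580596923828125? YES
  n = 864: C(864, 8) = 7455455062926006708; 7455455062926006708 < 7450580596923828125? NO
The largest n with C(n, 8) < 7450580596923828125 is n = 863 (where E[X] = 7386423071602617757/7450580596923828125 ≈ 0.9913889). Hence R_5(8) > 863, i.e. R_5(8) ≥ 864.

Largest n = 863; hence R_5(8) > 863.


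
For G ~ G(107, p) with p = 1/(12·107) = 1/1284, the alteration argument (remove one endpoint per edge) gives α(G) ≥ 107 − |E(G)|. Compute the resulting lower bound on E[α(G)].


E[|E(G)|] = C(107, 2)·p = 5671 · (1/1284) = 53/12.
E[α(G)] ≥ n − E[|E(G)|] = 107 − 53/12 = 1231/12.
Numerically: ≈ 102.5833.
(This is only a lower bound; the true E[α(G)] may be larger.)

E[α(G)] ≥ 1231/12 ≈ 102.5833.


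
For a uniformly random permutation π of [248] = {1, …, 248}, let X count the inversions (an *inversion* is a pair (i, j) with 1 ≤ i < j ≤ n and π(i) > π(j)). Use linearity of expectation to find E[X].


Write X = Σ X_I over the C(248, 2) = 30628 pairs i < j, with X_I the indicator of one inversion.
There are 30628 indicators.
For each fixed pair i < j, the values π(i) and π(j) are two distinct elements of {1, …, 248} in uniformly random order; by symmetry P[π(i) > π(j)] = 1/2.
By linearity: E[X] = 30628 · (1/2) = C(248, 2) · (1/2) = 30628/2 = 15314 ≈ 15314.0000.

E[X] = 15314 = 15314.0000.


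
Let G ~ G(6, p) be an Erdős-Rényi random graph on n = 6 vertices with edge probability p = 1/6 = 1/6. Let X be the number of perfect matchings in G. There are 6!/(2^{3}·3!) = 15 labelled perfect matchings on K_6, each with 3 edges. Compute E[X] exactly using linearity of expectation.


K_6 has 6!/(2^{3}·3!) = 15 labelled perfect matchings.
For each such perfect matching H, let X_H = 1 if all 3 edges of H are present in G. Then P[X_H = 1] = p^{3} = (1/6)^{3} = 1/216.
By linearity of expectation: E[X] = Σ_H E[X_H] = 15 · p^{3} = 15 · 1/216 = 5/72.
Numerically: E[X] ≈ 0.06944.

E[X] = 15 · (1/6)^{3} = 5/72 ≈ 0.06944.


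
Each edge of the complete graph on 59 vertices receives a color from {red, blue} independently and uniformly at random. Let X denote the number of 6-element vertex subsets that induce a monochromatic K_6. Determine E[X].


Let X = Σ_S X_S over the C(59, 6) = 45057474 subsets S of size 6, where X_S = 1 if the K_6 on S is monochromatic.
For a fixed S, the K_6 on S has C(6, 2) = 15 edges. P[all 15 edges red] = (1/2)^15, and likewise for blue, so P[monochromatic] = 2·(1/2)^15 = 2^{1 − 15} = 1/16384.
By linearity of expectation: E[X] = C(59, 6) · 2^{1 − 15} = 45057474 · 1/16384 = 22528737/8192.
Numerically: E[X] ≈ 2750.08997.

E[X] = C(59,6)·2^(1−C(6,2)) = 22528737/8192 ≈ 2750.08997.


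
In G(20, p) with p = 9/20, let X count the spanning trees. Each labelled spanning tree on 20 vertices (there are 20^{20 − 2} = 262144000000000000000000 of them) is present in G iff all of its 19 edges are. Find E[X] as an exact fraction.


K_20 has 20^{20 − 2} = 262144000000000000000000 labelled spanning trees.
For each such spanning tree H, let X_H = 1 if all 19 edges of H are present in G. Then P[X_H = 1] = p^{19} = (9/20)^{19} = 1350851717672992089/5242880000000000000000000.
By linearity: E[X] = Σ_H E[X_H] = 262144000000000000000000 · p^{19} = 262144000000000000000000 · 1350851717672992089/5242880000000000000000000 = 1350851717672992089/20.
Numerically: E[X] ≈ 6.75426e+16.

E[X] = 262144000000000000000000 · (9/20)^{19} = 1350851717672992089/20 ≈ 6.75426e+16.


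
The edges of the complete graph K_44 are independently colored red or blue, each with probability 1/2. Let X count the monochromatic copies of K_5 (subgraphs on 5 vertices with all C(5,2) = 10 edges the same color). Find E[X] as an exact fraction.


Let X = Σ_S X_S over the C(44, 5) = 1086008 subsets S of size 5, where X_S = 1 if the K_5 on S is monochromatic.
For a fixed S, the K_5 on S has C(5, 2) = 10 edges. P[all 10 edges red] = (1/2)^10, and likewise for blue, so P[monochromatic] = 2·(1/2)^10 = 2^{1 − 10} = 1/512.
Summing: E[X] = C(44, 5) · 2^{1 − 10} = 1086008 · 1/512 = 135751/64.
Numerically: E[X] ≈ 2121.109375.

E[X] = C(44,5)·2^(1−C(5,2)) = 135751/64 ≈ 2121.109375.


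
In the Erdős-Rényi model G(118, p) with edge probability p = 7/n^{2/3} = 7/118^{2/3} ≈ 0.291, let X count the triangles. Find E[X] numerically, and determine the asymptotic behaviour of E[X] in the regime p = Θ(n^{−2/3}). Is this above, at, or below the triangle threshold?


Number of potential triangles: C(118, 3) = 266916.
Each occurs with probability p³ ≈ (0.291)³ ≈ 2.463373e-02.
By linearity: E[X] = C(118, 3)·p³ ≈ 266916 · 2.463373e-02 ≈ 6575.1356.
Since α = 2/3 < 1, p = c/n^{2/3} ≫ 1/n is above the triangle threshold p ~ 1/n. Asymptotically E[X] ~ (c³/6)·n^{3(1−α)} = (7³/6)·n^{1} → ∞; triangles are abundant w.h.p.

E[X] ≈ 6575.1356; in regime p = Θ(1/n^{2/3}) E[X] diverges (above the triangle threshold p ~ 1/n).


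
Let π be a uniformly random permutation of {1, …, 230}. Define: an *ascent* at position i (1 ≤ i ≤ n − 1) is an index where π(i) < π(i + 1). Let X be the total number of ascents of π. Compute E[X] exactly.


Write X = Σ X_I over i = 1, …, 229, with X_I the indicator of one ascent.
There are 229 indicators.
For each fixed i, the pair (π(i), π(i+1)) is a uniformly random ordered pair of distinct values from {1, …, 230}; by symmetry P[π(i) < π(i+1)] = 1/2.
By linearity: E[X] = 229 · (1/2) = (230 − 1) · (1/2) = 229/2 ≈ 114.5000.

E[X] = 229/2 = 114.5000.


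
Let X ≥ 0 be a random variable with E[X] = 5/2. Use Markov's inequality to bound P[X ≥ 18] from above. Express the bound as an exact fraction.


μ = E[X] = 5/2, a = 18.
Markov: P[X ≥ 18] ≤ μ/a = (5/2)/18 = 5/36.
Numerically: ≈ 0.139.
(Since a = 18 > μ = 2.500, the bound 5/36 is < 1 and informative.)

P[X ≥ 18] ≤ 5/36 ≈ 0.139.


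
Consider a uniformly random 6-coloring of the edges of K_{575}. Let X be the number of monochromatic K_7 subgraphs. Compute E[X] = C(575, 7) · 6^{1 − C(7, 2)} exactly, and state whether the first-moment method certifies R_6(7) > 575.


E[X] = C(575, 7) · 6^{1 − 21} = 3974871393896975 · 6^{−20} = 3974871393896975/3656158440062976.
As a reduced fraction: E[X] = 3974871393896975/3656158440062976 ≈ 1.087.
Is E[X] < 1? NO.
Since E[X] ≥ 1, the first-moment bound is inconclusive at n = 575; it does NOT by itself certify R_6(7) > 575.

E[X] = 3974871393896975/3656158440062976 ≈ 1.087; E[X] ≥ 1; first-moment method inconclusive here.


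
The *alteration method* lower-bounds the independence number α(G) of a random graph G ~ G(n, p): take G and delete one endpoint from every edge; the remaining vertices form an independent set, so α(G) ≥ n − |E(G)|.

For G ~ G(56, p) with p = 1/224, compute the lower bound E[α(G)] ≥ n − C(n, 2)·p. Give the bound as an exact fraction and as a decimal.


E[|E(G)|] = C(56, 2)·p = 1540 · (1/224) = 55/8.
E[α(G)] ≥ n − E[|E(G)|] = 56 − 55/8 = 393/8.
Numerically: ≈ 49.12500.
(This is only a lower bound; the true E[α(G)] may be larger.)

E[α(G)] ≥ 393/8 ≈ 49.12500.


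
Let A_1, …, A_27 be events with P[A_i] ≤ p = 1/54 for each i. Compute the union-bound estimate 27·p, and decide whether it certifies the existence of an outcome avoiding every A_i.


Union bound: P[∪_{i=1}^{27} A_i] ≤ Σ_i P[A_i] ≤ 27·p = 27·(1/54) = 1/2.
Numerically: 1/2 ≈ 0.50000.
Is 1/2 < 1? YES.
Since P[∪ A_i] ≤ 1/2 < 1, the complement has P[∩ A_i^c] ≥ 1 − 1/2 = 1/2 > 0, so some outcome avoids every A_i.

27·p = 1/2 ≈ 0.50000; existence CERTIFIED by the union bound.


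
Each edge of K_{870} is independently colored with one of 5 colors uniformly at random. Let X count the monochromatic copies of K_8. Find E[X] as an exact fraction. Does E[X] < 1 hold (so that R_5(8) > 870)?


E[X] = C(870, 8) · 5^{1 − 28} = 7881626782940464620 · 5^{−27} = 7881626782940464620/7450580596923828125.
As a reduced fraction: E[X] = 1576325356588092924/1490116119384765625 ≈ 1.05785.
Is E[X] < 1? NO.
Since E[X] ≥ 1, the first-moment bound is inconclusive at n = 870; it does NOT by itself certify R_5(8) > 870.

E[X] = 1576325356588092924/1490116119384765625 ≈ 1.05785; E[X] ≥ 1; first-moment method inconclusive here.


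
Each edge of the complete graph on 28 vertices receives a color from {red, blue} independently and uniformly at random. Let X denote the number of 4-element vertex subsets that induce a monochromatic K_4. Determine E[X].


Let X = Σ_S X_S over the C(28, 4) = 20475 subsets S of size 4, where X_S = 1 if the K_4 on S is monochromatic.
For a fixed S, the K_4 on S has C(4, 2) = 6 edges. P[all 6 edges red] = (1/2)^6, and likewise for blue, so P[monochromatic] = 2·(1/2)^6 = 2^{1 − 6} = 1/32.
By linearity: E[X] = C(28, 4) · 2^{1 − 6} = 20475 · 1/32 = 20475/32.
Numerically: E[X] ≈ 639.8438.

E[X] = C(28,4)·2^(1−C(4,2)) = 20475/32 ≈ 639.8438.


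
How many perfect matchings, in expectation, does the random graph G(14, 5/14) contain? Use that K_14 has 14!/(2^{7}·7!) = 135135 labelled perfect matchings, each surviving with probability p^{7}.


K_14 has 14!/(2^{7}·7!) = 135135 labelled perfect matchings.
For each such perfect matching H, let X_H = 1 if all 7 edges of H are present in G. Then P[X_H = 1] = p^{7} = (5/14)^{7} = 78125/105413504.
By linearity of expectation: E[X] = Σ_H E[X_H] = 135135 · p^{7} = 135135 · 78125/105413504 = 1508203125/15059072.
Numerically: E[X] ≈ 100.152.

E[X] = 135135 · (5/14)^{7} = 1508203125/15059072 ≈ 100.152.


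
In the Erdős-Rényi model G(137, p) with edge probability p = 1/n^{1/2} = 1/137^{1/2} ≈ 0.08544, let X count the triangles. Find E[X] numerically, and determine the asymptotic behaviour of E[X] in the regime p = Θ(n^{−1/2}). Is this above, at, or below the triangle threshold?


Number of potential triangles: C(137, 3) = 419220.
Each occurs with probability p³ ≈ (0.08544)³ ≈ 6.236187e-04.
By linearity: E[X] = C(137, 3)·p³ ≈ 419220 · 6.236187e-04 ≈ 261.4334.
Since α = 1/2 < 1, p = c/n^{1/2} ≫ 1/n is above the triangle threshold p ~ 1/n. Asymptotically E[X] ~ (c³/6)·n^{3(1−α)} = (1³/6)·n^{1.5} → ∞; triangles are abundant w.h.p.

E[X] ≈ 261.4334; in regime p = Θ(1/n^{1/2}) E[X] diverges (above the triangle threshold p ~ 1/n).


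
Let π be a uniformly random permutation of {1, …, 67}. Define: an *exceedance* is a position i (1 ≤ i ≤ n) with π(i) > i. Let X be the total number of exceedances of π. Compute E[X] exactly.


Write X = Σ_{i=1}^{67} X_i, where X_i = 1_{π(i) > i}.
For each fixed i, π(i) is uniform over {1, …, 67} (marginal of a uniform permutation), so P[π(i) > i] = (n − i)/n. Summing: Σ_{i=1}^{67} (n − i)/n = (0 + 1 + … + 66)/67 = 67(67 − 1)/(2·67) = (67 − 1)/2.
Hence E[X] = Σ_{i=1}^{67} (67 − i)/67 = 33 ≈ 33.000.

E[X] = 33 = 33.000.


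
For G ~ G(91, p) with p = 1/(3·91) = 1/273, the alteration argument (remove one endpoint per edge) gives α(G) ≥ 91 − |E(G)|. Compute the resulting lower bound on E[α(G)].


E[|E(G)|] = C(91, 2)·p = 4095 · (1/273) = 15.
E[α(G)] ≥ n − E[|E(G)|] = 91 − 15 = 76.
Numerically: ≈ 76.000.
(This is only a lower bound; the true E[α(G)] may be larger.)

E[α(G)] ≥ 76 ≈ 76.000.
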